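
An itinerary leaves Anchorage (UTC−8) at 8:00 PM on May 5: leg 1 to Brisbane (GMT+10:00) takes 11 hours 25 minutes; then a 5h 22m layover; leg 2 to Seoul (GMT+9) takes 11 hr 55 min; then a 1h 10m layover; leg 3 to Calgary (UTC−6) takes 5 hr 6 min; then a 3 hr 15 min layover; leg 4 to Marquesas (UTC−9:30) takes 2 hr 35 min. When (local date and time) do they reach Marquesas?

Convert departure to UTC: 8:00 PM + 8:00 = 4:00 AM UTC on May 6.
Add 11 hours and 25 minutes leg 1 → 3:25 PM UTC.
Add 5 hours and 22 minutes layover in Brisbane → 8:47 PM UTC.
Add 11 hours and 55 minutes leg 2 → 8:42 AM UTC (May 7).
Add 1 hour 10 minutes layover in Seoul → 9:52 AM UTC.
Add 5 hours and 6 minutes leg 3 → 2:58 PM UTC.
Add 3 hours and 15 minutes layover in Calgary → 6:13 PM UTC.
Add 2 hours and 35 minutes leg 4 → 8:48 PM UTC.
Marquesas is UTC−9:30, so local arrival = 8:48 PM − 9:30 = 11:18 AM on May 7.

11:18 AM on May 7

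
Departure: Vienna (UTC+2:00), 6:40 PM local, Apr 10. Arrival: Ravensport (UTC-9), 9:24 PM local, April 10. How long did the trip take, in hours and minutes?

Ravensport is 11:00 behind Vienna.
Clock-face elapsed time (ignoring zones) is 2 hours 44 minutes.
Actual elapsed = 2 hours 44 minutes + 11:00 = 13 hours 44 minutes.

13 hours 44 minutes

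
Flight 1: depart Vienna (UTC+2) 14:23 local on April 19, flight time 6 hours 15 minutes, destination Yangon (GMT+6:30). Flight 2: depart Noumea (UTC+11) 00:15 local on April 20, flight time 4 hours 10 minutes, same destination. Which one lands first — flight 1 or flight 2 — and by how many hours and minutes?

the second, by 1 hour 13 minutes

Flight 1 in UTC: 14:23 − 2:00 = 12:23 on Apr 19.
+6 hours 15 minutes → arrive 18:38 UTC on Apr 19.
Flight 2 in UTC: 00:15 − 11:00 = 13:15 on Apr 19.
+4 hours 10 minutes → arrive 17:25 UTC on Apr 19.
Flight 2 lands earlier by 1 hour 13 minutes.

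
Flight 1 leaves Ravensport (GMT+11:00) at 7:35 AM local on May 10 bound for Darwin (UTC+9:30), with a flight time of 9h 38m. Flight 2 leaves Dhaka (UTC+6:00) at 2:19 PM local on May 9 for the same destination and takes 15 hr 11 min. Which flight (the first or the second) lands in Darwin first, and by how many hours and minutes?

Flight 1 in UTC: 7:35 AM − 11:00 = 8:35 PM on May 9.
+9 hours and 38 minutes → arrive 6:13 AM UTC on May 10.
Flight 2 in UTC: 2:19 PM − 6:00 = 8:19 AM on May 9.
+15 hours and 11 minutes → arrive 11:30 PM UTC on May 9.
Flight 2 lands earlier by 6 hours 43 minutes.

the second, by 6 hours 43 minutes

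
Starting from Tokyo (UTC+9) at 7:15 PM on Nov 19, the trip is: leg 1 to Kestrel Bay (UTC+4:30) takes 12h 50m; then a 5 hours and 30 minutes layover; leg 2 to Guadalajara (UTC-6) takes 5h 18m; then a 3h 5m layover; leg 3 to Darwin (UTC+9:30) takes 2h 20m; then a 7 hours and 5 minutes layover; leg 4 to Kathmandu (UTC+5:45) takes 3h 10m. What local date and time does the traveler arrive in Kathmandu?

Convert departure to UTC: 7:15 PM − 9:00 = 10:15 AM UTC on Nov 19.
Add 12 hours and 50 minutes leg 1 → 11:05 PM UTC.
Add 5 hours and 30 minutes layover in Kestrel Bay → 4:35 AM UTC (Nov 20).
Add 5 hours and 18 minutes leg 2 → 9:53 AM UTC.
Add 3 hours and 5 minutes layover in Guadalajara → 12:58 PM UTC.
Add 2 hours and 20 minutes leg 3 → 3:18 PM UTC.
Add 7 hours 5 minutes layover in Darwin → 10:23 PM UTC.
Add 3 hours and 10 minutes leg 4 → 1:33 AM UTC (Nov 21).
Kathmandu is UTC+5:45, so local arrival = 1:33 AM + 5:45 = 7:18 AM on Nov 21.

7:18 AM on November 21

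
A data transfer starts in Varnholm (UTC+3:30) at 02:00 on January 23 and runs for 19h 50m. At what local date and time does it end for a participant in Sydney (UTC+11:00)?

05:20 on January 24

Convert start to UTC: 02:00 − 3:30 = 22:30 UTC on Jan 22.
Add 19 hours 50 minutes duration → 18:20 UTC (Jan 23).
Sydney is UTC+11:00, so local end time = 18:20 + 11:00 = 05:20 on Jan 24.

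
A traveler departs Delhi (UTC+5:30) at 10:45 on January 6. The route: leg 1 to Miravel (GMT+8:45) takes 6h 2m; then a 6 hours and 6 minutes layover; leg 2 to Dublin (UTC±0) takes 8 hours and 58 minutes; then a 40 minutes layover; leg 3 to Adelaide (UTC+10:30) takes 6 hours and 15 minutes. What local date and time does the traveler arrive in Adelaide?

Convert departure to UTC: 10:45 − 5:30 = 05:15 UTC on Jan 6.
Add 6 hours and 2 minutes leg 1 → 11:17 UTC.
Add 6 hours 6 minutes layover in Miravel → 17:23 UTC.
Add 8 hours 58 minutes leg 2 → 02:21 UTC (Jan 7).
Add 40 minutes layover in Dublin → 03:01 UTC.
Add 6 hours and 15 minutes leg 3 → 09:16 UTC.
Adelaide is UTC+10:30, so local arrival = 09:16 + 10:30 = 19:46 on Jan 7.

19:46 on January 7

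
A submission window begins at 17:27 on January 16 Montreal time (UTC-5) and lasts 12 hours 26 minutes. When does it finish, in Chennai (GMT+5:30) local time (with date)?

16:23 on January 17

Chennai is 10:30 ahead of Montreal.
After 12 hours 26 minutes it is 05:53 (Jan 17) in Montreal.
Shift by the zone difference: 05:53 + 10:30 = 16:23 on Jan 17 in Chennai.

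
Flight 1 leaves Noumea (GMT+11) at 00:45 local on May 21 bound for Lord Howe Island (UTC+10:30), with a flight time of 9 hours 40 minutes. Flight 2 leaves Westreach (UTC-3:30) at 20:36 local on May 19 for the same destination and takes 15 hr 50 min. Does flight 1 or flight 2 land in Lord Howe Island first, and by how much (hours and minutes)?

the second, by 7 hours 29 minutes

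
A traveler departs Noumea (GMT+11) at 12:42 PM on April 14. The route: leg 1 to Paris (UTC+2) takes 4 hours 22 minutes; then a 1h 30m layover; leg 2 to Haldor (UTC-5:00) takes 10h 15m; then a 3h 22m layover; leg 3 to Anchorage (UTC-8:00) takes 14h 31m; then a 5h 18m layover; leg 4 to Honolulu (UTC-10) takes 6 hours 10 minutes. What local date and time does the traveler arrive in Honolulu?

Convert departure to UTC: 12:42 PM − 11:00 = 1:42 AM UTC on Apr 14.
Add 4 hours 22 minutes leg 1 → 6:04 AM UTC.
Add 1 hour 30 minutes layover in Paris → 7:34 AM UTC.
Add 10 hours and 15 minutes leg 2 → 5:49 PM UTC.
Add 3 hours and 22 minutes layover in Haldor → 9:11 PM UTC.
Add 14 hours 31 minutes leg 3 → 11:42 AM UTC (Apr 15).
Add 5 hours and 18 minutes layover in Anchorage → 5:00 PM UTC.
Add 6 hours and 10 minutes leg 4 → 11:10 PM UTC.
Honolulu is UTC−10:00, so local arrival = 11:10 PM − 10:00 = 1:10 PM on Apr 15.

1:10 PM on April 15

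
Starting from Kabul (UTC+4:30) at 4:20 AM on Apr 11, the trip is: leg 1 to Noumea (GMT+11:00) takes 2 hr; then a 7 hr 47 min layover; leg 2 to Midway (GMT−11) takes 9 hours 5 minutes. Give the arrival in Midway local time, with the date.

Convert departure to UTC: 4:20 AM − 4:30 = 11:50 PM UTC on Apr 10.
Add 2 hours leg 1 → 1:50 AM UTC (Apr 11).
Add 7 hours 47 minutes layover in Noumea → 9:37 AM UTC.
Add 9 hours and 5 minutes leg 2 → 6:42 PM UTC.
Midway is UTC−11:00, so local arrival = 6:42 PM − 11:00 = 7:42 AM on Apr 11.

7:42 AM on April 11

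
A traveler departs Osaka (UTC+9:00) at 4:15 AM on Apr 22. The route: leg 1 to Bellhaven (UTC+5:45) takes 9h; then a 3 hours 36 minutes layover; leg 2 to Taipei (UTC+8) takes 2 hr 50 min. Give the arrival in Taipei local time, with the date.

Convert departure to UTC: 4:15 AM − 9:00 = 7:15 PM UTC on Apr 21.
Add 9 hours leg 1 → 4:15 AM UTC (Apr 22).
Add 3 hours and 36 minutes layover in Bellhaven → 7:51 AM UTC.
Add 2 hours and 50 minutes leg 2 → 10:41 AM UTC.
Taipei is UTC+8:00, so local arrival = 10:41 AM + 8:00 = 6:41 PM on Apr 22.

6:41 PM on April 22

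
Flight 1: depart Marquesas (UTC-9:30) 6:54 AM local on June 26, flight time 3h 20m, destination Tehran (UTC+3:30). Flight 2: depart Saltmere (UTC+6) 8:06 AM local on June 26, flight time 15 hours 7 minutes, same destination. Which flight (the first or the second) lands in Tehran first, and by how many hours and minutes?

the second, by 2 hours 31 minutes

Flight 1 in UTC: 6:54 AM + 9:30 = 4:24 PM on Jun 26.
+3 hours 20 minutes → arrive 7:44 PM UTC on Jun 26.
Flight 2 in UTC: 8:06 AM − 6:00 = 2:06 AM on Jun 26.
+15 hours and 7 minutes → arrive 5:13 PM UTC on Jun 26.
Flight 2 lands earlier by 2 hours 31 minutes.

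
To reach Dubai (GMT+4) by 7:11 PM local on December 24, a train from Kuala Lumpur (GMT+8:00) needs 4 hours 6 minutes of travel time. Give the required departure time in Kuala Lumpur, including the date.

Target arrival in UTC: 7:11 PM − 4:00 = 3:11 PM on Dec 24.
Subtract 4 hours and 6 minutes → departure 11:05 AM UTC on Dec 24.
Kuala Lumpur is UTC+8:00: 11:05 AM + 8:00 = 7:05 PM on Dec 24.

7:05 PM on December 24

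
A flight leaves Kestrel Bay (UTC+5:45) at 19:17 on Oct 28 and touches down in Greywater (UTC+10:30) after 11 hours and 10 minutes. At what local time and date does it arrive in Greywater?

11:12 on Oct 29

Convert departure to UTC: 19:17 − 5:45 = 13:32 UTC on Oct 28.
Add 11 hours 10 minutes travel time → 00:42 UTC (Oct 29).
Greywater is UTC+10:30, so local arrival = 00:42 + 10:30 = 11:12 on Oct 29.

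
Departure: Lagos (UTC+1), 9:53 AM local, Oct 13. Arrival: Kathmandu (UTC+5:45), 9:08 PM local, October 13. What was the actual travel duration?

6 hours 30 minutes

Departure in UTC: 9:53 AM − 1:00 = 8:53 AM on Oct 13.
Arrival in UTC: 9:08 PM − 5:45 = 3:23 PM on Oct 13.
Elapsed = 3:23 PM − 8:53 AM = 6 hours 30 minutes.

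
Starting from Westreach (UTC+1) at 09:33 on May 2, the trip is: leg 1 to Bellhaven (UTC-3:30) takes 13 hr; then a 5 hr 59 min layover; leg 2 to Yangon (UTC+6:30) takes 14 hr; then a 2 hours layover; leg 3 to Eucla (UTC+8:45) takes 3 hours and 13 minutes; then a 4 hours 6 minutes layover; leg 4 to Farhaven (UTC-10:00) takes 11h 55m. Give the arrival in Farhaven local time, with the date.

Convert departure to UTC: 09:33 − 1:00 = 08:33 UTC on May 2.
Add 13 hours leg 1 → 21:33 UTC.
Add 5 hours and 59 minutes layover in Bellhaven → 03:32 UTC (May 3).
Add 14 hours leg 2 → 17:32 UTC.
Add 2 hours layover in Yangon → 19:32 UTC.
Add 3 hours and 13 minutes leg 3 → 22:45 UTC.
Add 4 hours and 6 minutes layover in Eucla → 02:51 UTC (May 4).
Add 11 hours 55 minutes leg 4 → 14:46 UTC.
Farhaven is UTC−10:00, so local arrival = 14:46 − 10:00 = 04:46 on May 4.

04:46 on May 4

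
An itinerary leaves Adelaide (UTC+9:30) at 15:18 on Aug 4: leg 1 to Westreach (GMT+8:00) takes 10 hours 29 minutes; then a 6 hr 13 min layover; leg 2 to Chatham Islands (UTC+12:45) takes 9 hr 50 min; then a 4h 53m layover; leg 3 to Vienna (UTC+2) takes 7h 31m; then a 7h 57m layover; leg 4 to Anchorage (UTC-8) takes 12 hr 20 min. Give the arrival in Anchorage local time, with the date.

09:01 on Aug 6

Convert departure to UTC: 15:18 − 9:30 = 05:48 UTC on Aug 4.
Add 10 hours 29 minutes leg 1 → 16:17 UTC.
Add 6 hours and 13 minutes layover in Westreach → 22:30 UTC.
Add 9 hours and 50 minutes leg 2 → 08:20 UTC (Aug 5).
Add 4 hours 53 minutes layover in Chatham Islands → 13:13 UTC.
Add 7 hours 31 minutes leg 3 → 20:44 UTC.
Add 7 hours and 57 minutes layover in Vienna → 04:41 UTC (Aug 6).
Add 12 hours 20 minutes leg 4 → 17:01 UTC.
Anchorage is UTC−8:00, so local arrival = 17:01 − 8:00 = 09:01 on Aug 6.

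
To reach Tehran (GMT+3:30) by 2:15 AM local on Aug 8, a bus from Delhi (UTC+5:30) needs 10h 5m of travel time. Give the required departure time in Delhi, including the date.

6:10 PM on August 7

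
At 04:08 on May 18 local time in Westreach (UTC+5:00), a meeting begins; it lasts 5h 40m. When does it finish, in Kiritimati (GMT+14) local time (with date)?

Convert start to UTC: 04:08 − 5:00 = 23:08 UTC on May 17.
Add 5 hours and 40 minutes duration → 04:48 UTC (May 18).
Kiritimati is UTC+14:00, so local end time = 04:48 + 14:00 = 18:48 on May 18.

18:48 on May 18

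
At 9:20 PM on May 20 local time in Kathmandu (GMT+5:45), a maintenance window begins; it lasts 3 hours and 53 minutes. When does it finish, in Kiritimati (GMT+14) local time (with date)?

9:28 AM on May 21

Convert start to UTC: 9:20 PM − 5:45 = 3:35 PM UTC on May 20.
Add 3 hours and 53 minutes duration → 7:28 PM UTC.
Kiritimati is UTC+14:00, so local end time = 7:28 PM + 14:00 = 9:28 AM on May 21.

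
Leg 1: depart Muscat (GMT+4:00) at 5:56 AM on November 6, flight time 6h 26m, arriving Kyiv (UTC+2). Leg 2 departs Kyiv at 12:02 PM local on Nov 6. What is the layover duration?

1 hour 40 minutes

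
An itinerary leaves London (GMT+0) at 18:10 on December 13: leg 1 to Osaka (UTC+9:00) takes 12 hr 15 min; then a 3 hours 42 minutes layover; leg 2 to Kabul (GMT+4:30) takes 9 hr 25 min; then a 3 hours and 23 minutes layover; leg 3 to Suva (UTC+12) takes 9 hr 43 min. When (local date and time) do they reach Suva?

20:38 on December 15

London is at UTC+0, so departure is already 18:10 UTC on Dec 13.
Add 12 hours and 15 minutes leg 1 → 06:25 UTC (Dec 14).
Add 3 hours and 42 minutes layover in Osaka → 10:07 UTC.
Add 9 hours and 25 minutes leg 2 → 19:32 UTC.
Add 3 hours and 23 minutes layover in Kabul → 22:55 UTC.
Add 9 hours 43 minutes leg 3 → 08:38 UTC (Dec 15).
Suva is UTC+12:00, so local arrival = 08:38 + 12:00 = 20:38 on Dec 15.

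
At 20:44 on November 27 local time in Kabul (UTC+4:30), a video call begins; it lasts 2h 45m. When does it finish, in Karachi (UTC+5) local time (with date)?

23:59 on November 27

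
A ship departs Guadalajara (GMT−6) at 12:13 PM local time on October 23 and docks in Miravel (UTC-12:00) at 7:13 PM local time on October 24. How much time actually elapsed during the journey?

37 hours

Departure in UTC: 12:13 PM + 6:00 = 6:13 PM on Oct 23.
Arrival in UTC: 7:13 PM + 12:00 = 7:13 AM on Oct 25.
Elapsed = 7:13 AM − 6:13 PM (+2 days) = 37 hours.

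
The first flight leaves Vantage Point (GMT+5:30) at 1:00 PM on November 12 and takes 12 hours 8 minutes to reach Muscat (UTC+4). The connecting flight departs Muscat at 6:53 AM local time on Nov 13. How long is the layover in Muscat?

7 hours 15 minutes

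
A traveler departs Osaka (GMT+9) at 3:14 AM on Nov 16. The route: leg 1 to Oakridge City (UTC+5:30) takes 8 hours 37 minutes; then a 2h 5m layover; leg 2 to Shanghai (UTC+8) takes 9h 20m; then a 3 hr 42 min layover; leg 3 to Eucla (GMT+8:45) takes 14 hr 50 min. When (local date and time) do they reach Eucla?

5:33 PM on November 17

Convert departure to UTC: 3:14 AM − 9:00 = 6:14 PM UTC on Nov 15.
Add 8 hours and 37 minutes leg 1 → 2:51 AM UTC (Nov 16).
Add 2 hours and 5 minutes layover in Oakridge City → 4:56 AM UTC.
Add 9 hours and 20 minutes leg 2 → 2:16 PM UTC.
Add 3 hours 42 minutes layover in Shanghai → 5:58 PM UTC.
Add 14 hours and 50 minutes leg 3 → 8:48 AM UTC (Nov 17).
Eucla is UTC+8:45, so local arrival = 8:48 AM + 8:45 = 5:33 PM on Nov 17.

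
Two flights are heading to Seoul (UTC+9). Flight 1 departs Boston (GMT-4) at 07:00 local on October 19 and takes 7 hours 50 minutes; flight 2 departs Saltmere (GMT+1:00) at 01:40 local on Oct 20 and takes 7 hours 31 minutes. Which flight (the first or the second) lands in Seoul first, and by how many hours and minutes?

Flight 1 in UTC: 07:00 + 4:00 = 11:00 on Oct 19.
+7 hours 50 minutes → arrive 18:50 UTC on Oct 19.
Flight 2 in UTC: 01:40 − 1:00 = 00:40 on Oct 20.
+7 hours and 31 minutes → arrive 08:11 UTC on Oct 20.
Flight 1 lands earlier by 13 hours 21 minutes.

the first, by 13 hours 21 minutes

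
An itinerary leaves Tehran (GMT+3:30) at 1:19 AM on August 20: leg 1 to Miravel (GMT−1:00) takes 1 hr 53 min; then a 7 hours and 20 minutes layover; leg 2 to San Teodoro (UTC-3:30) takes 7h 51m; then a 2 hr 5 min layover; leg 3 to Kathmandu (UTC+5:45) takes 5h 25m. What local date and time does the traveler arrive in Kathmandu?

Convert departure to UTC: 1:19 AM − 3:30 = 9:49 PM UTC on Aug 19.
Add 1 hour 53 minutes leg 1 → 11:42 PM UTC.
Add 7 hours 20 minutes layover in Miravel → 7:02 AM UTC (Aug 20).
Add 7 hours and 51 minutes leg 2 → 2:53 PM UTC.
Add 2 hours and 5 minutes layover in San Teodoro → 4:58 PM UTC.
Add 5 hours 25 minutes leg 3 → 10:23 PM UTC.
Kathmandu is UTC+5:45, so local arrival = 10:23 PM + 5:45 = 4:08 AM on Aug 21.

4:08 AM on August 21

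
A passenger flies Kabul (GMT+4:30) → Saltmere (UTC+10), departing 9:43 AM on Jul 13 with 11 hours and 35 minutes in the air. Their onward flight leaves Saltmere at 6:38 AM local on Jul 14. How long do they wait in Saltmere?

3 hours 50 minutes

Convert departure to UTC: 9:43 AM − 4:30 = 5:13 AM UTC on Jul 13.
Add 11 hours and 35 minutes flight time → 4:48 PM UTC.
Saltmere is UTC+10:00, so local arrival = 4:48 PM + 10:00 = 2:48 AM on Jul 14.
Layover = 6:38 AM − 2:48 AM = 3 hours 50 minutes.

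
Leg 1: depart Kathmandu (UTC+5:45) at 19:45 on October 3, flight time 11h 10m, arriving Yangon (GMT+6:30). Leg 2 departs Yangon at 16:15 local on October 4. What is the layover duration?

8 hours 35 minutes

Convert departure to UTC: 19:45 − 5:45 = 14:00 UTC on Oct 3.
Add 11 hours 10 minutes flight time → 01:10 UTC (Oct 4).
Yangon is UTC+6:30, so local arrival = 01:10 + 6:30 = 07:40 on Oct 4.
Layover = 16:15 − 07:40 = 8 hours 35 minutes.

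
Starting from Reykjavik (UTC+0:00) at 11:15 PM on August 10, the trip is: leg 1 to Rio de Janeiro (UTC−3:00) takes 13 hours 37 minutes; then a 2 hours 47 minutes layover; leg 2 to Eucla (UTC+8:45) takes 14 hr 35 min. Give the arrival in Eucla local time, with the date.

Reykjavik is at UTC+0, so departure is already 11:15 PM UTC on Aug 10.
Add 13 hours 37 minutes leg 1 → 12:52 PM UTC (Aug 11).
Add 2 hours 47 minutes layover in Rio de Janeiro → 3:39 PM UTC.
Add 14 hours and 35 minutes leg 2 → 6:14 AM UTC (Aug 12).
Eucla is UTC+8:45, so local arrival = 6:14 AM + 8:45 = 2:59 PM on Aug 12.

2:59 PM on August 12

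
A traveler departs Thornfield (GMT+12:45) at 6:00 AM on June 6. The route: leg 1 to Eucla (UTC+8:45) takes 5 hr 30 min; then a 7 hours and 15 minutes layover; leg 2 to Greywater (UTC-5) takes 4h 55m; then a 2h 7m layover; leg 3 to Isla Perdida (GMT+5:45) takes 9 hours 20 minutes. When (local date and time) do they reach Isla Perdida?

4:07 AM on June 7

Convert departure to UTC: 6:00 AM − 12:45 = 5:15 PM UTC on Jun 5.
Add 5 hours 30 minutes leg 1 → 10:45 PM UTC.
Add 7 hours 15 minutes layover in Eucla → 6:00 AM UTC (Jun 6).
Add 4 hours 55 minutes leg 2 → 10:55 AM UTC.
Add 2 hours and 7 minutes layover in Greywater → 1:02 PM UTC.
Add 9 hours and 20 minutes leg 3 → 10:22 PM UTC.
Isla Perdida is UTC+5:45, so local arrival = 10:22 PM + 5:45 = 4:07 AM on Jun 7.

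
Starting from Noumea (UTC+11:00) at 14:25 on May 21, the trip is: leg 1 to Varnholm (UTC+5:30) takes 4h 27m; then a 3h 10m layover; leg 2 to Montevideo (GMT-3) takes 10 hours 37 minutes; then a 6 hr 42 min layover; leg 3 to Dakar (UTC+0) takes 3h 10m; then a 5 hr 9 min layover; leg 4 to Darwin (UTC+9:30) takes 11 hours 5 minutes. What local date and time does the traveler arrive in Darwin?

09:15 on May 23

Convert departure to UTC: 14:25 − 11:00 = 03:25 UTC on May 21.
Add 4 hours and 27 minutes leg 1 → 07:52 UTC.
Add 3 hours and 10 minutes layover in Varnholm → 11:02 UTC.
Add 10 hours and 37 minutes leg 2 → 21:39 UTC.
Add 6 hours 42 minutes layover in Montevideo → 04:21 UTC (May 22).
Add 3 hours and 10 minutes leg 3 → 07:31 UTC.
Add 5 hours and 9 minutes layover in Dakar → 12:40 UTC.
Add 11 hours 5 minutes leg 4 → 23:45 UTC.
Darwin is UTC+9:30, so local arrival = 23:45 + 9:30 = 09:15 on May 23.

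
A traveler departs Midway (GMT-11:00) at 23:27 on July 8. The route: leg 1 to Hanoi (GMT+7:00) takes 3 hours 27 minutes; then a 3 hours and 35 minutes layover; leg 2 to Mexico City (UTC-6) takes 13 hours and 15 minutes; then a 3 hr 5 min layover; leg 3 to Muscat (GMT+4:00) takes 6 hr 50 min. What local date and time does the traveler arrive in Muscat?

Convert departure to UTC: 23:27 + 11:00 = 10:27 UTC on Jul 9.
Add 3 hours 27 minutes leg 1 → 13:54 UTC.
Add 3 hours and 35 minutes layover in Hanoi → 17:29 UTC.
Add 13 hours and 15 minutes leg 2 → 06:44 UTC (Jul 10).
Add 3 hours 5 minutes layover in Mexico City → 09:49 UTC.
Add 6 hours 50 minutes leg 3 → 16:39 UTC.
Muscat is UTC+4:00, so local arrival = 16:39 + 4:00 = 20:39 on Jul 10.

20:39 on Jul 10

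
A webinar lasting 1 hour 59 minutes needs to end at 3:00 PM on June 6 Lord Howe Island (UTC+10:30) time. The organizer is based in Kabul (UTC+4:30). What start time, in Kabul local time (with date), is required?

Target end time in UTC: 3:00 PM − 10:30 = 4:30 AM on Jun 6.
Subtract 1 hour and 59 minutes → start 2:31 AM UTC on Jun 6.
Kabul is UTC+4:30: 2:31 AM + 4:30 = 7:01 AM on Jun 6.

7:01 AM on June 6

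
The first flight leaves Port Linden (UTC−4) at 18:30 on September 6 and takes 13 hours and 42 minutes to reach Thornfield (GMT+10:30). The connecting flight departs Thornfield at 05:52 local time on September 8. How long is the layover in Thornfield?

7 hours 10 minutes

Convert departure to UTC: 18:30 + 4:00 = 22:30 UTC on Sep 6.
Add 13 hours 42 minutes flight time → 12:12 UTC (Sep 7).
Thornfield is UTC+10:30, so local arrival = 12:12 + 10:30 = 22:42 on Sep 7.
Layover = 05:52 − 22:42 (+1 day) = 7 hours 10 minutes.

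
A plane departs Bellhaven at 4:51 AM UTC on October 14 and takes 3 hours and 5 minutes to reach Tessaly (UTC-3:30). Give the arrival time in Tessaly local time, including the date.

4:26 AM on Oct 14

Departure is given in UTC: 4:51 AM on Oct 14.
Add 3 hours and 5 minutes → 7:56 AM UTC.
Tessaly is UTC−3:30: 7:56 AM − 3:30 = 4:26 AM on Oct 14.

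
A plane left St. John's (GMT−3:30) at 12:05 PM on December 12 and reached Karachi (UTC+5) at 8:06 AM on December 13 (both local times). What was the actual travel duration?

11 hours 31 minutes

Departure in UTC: 12:05 PM + 3:30 = 3:35 PM on Dec 12.
Arrival in UTC: 8:06 AM − 5:00 = 3:06 AM on Dec 13.
Elapsed = 3:06 AM − 3:35 PM (+1 day) = 11 hours 31 minutes.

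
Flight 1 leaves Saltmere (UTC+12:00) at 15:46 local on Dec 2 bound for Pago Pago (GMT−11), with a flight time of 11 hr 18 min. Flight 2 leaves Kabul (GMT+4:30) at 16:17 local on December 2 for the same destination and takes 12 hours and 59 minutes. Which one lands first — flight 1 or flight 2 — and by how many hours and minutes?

the first, by 9 hours 42 minutes

Flight 1 in UTC: 15:46 − 12:00 = 03:46 on Dec 2.
+11 hours and 18 minutes → arrive 15:04 UTC on Dec 2.
Flight 2 in UTC: 16:17 − 4:30 = 11:47 on Dec 2.
+12 hours 59 minutes → arrive 00:46 UTC on Dec 3.
Flight 1 lands earlier by 9 hours 42 minutes.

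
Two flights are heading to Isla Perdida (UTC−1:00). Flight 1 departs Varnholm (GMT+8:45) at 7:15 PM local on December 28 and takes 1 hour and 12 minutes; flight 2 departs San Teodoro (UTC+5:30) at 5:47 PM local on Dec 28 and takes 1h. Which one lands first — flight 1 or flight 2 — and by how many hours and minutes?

the first, by 1 hour 35 minutes

Flight 1 in UTC: 7:15 PM − 8:45 = 10:30 AM on Dec 28.
+1 hour and 12 minutes → arrive 11:42 AM UTC on Dec 28.
Flight 2 in UTC: 5:47 PM − 5:30 = 12:17 PM on Dec 28.
+1 hour → arrive 1:17 PM UTC on Dec 28.
Flight 1 lands earlier by 1 hour 35 minutes.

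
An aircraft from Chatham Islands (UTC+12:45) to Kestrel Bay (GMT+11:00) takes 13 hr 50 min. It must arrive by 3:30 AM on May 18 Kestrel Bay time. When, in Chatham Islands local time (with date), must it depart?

3:25 PM on May 17

Target arrival in UTC: 3:30 AM − 11:00 = 4:30 PM on May 17.
Subtract 13 hours and 50 minutes → departure 2:40 AM UTC on May 17.
Chatham Islands is UTC+12:45: 2:40 AM + 12:45 = 3:25 PM on May 17.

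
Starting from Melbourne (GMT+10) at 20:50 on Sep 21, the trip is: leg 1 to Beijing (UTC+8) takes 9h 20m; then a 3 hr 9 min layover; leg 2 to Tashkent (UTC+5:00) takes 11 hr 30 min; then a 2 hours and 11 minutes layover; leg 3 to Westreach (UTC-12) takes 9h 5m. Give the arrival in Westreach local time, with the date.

10:05 on September 22

Convert departure to UTC: 20:50 − 10:00 = 10:50 UTC on Sep 21.
Add 9 hours and 20 minutes leg 1 → 20:10 UTC.
Add 3 hours 9 minutes layover in Beijing → 23:19 UTC.
Add 11 hours and 30 minutes leg 2 → 10:49 UTC (Sep 22).
Add 2 hours and 11 minutes layover in Tashkent → 13:00 UTC.
Add 9 hours and 5 minutes leg 3 → 22:05 UTC.
Westreach is UTC−12:00, so local arrival = 22:05 − 12:00 = 10:05 on Sep 22.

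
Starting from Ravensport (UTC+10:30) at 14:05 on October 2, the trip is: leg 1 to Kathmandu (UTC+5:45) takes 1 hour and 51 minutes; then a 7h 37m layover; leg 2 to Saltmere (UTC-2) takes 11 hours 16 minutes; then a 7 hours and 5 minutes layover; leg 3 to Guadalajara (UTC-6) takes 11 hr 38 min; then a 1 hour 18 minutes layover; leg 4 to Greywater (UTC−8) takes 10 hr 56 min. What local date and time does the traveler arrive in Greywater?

Convert departure to UTC: 14:05 − 10:30 = 03:35 UTC on Oct 2.
Add 1 hour 51 minutes leg 1 → 05:26 UTC.
Add 7 hours 37 minutes layover in Kathmandu → 13:03 UTC.
Add 11 hours and 16 minutes leg 2 → 00:19 UTC (Oct 3).
Add 7 hours 5 minutes layover in Saltmere → 07:24 UTC.
Add 11 hours and 38 minutes leg 3 → 19:02 UTC.
Add 1 hour 18 minutes layover in Guadalajara → 20:20 UTC.
Add 10 hours and 56 minutes leg 4 → 07:16 UTC (Oct 4).
Greywater is UTC−8:00, so local arrival = 07:16 − 8:00 = 23:16 on Oct 3.

23:16 on Oct 3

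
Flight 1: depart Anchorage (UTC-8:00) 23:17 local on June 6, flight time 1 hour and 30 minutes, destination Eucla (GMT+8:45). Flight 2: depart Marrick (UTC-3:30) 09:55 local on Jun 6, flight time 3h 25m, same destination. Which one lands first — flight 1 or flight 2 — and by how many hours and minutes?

Flight 1 in UTC: 23:17 + 8:00 = 07:17 on Jun 7.
+1 hour and 30 minutes → arrive 08:47 UTC on Jun 7.
Flight 2 in UTC: 09:55 + 3:30 = 13:25 on Jun 6.
+3 hours and 25 minutes → arrive 16:50 UTC on Jun 6.
Flight 2 lands earlier by 15 hours 57 minutes.

the second, by 15 hours 57 minutes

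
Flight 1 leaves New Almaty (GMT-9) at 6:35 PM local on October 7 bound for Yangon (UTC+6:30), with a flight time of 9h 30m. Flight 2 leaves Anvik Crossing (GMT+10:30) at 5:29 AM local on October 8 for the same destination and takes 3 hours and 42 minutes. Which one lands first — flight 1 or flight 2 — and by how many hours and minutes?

Flight 1 in UTC: 6:35 PM + 9:00 = 3:35 AM on Oct 8.
+9 hours and 30 minutes → arrive 1:05 PM UTC on Oct 8.
Flight 2 in UTC: 5:29 AM − 10:30 = 6:59 PM on Oct 7.
+3 hours 42 minutes → arrive 10:41 PM UTC on Oct 7.
Flight 2 lands earlier by 14 hours 24 minutes.

the second, by 14 hours 24 minutes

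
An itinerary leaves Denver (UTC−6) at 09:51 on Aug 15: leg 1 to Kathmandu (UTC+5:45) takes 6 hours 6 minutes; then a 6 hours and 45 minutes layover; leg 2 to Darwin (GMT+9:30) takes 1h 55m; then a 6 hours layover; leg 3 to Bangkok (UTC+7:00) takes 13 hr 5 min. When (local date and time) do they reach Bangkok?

08:42 on August 17

Convert departure to UTC: 09:51 + 6:00 = 15:51 UTC on Aug 15.
Add 6 hours 6 minutes leg 1 → 21:57 UTC.
Add 6 hours 45 minutes layover in Kathmandu → 04:42 UTC (Aug 16).
Add 1 hour 55 minutes leg 2 → 06:37 UTC.
Add 6 hours layover in Darwin → 12:37 UTC.
Add 13 hours 5 minutes leg 3 → 01:42 UTC (Aug 17).
Bangkok is UTC+7:00, so local arrival = 01:42 + 7:00 = 08:42 on Aug 17.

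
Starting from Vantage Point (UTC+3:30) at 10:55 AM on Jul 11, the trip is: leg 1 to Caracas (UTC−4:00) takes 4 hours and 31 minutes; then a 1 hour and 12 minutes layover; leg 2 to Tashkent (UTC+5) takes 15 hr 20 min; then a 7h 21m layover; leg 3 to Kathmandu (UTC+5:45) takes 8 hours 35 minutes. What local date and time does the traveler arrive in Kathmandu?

2:09 AM on July 13

Convert departure to UTC: 10:55 AM − 3:30 = 7:25 AM UTC on Jul 11.
Add 4 hours 31 minutes leg 1 → 11:56 AM UTC.
Add 1 hour and 12 minutes layover in Caracas → 1:08 PM UTC.
Add 15 hours 20 minutes leg 2 → 4:28 AM UTC (Jul 12).
Add 7 hours and 21 minutes layover in Tashkent → 11:49 AM UTC.
Add 8 hours 35 minutes leg 3 → 8:24 PM UTC.
Kathmandu is UTC+5:45, so local arrival = 8:24 PM + 5:45 = 2:09 AM on Jul 13.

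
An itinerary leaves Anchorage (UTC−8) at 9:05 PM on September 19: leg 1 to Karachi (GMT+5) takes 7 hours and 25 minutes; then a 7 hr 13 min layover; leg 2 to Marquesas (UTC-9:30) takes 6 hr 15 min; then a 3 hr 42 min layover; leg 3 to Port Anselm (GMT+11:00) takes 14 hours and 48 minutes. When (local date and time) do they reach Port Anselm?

Convert departure to UTC: 9:05 PM + 8:00 = 5:05 AM UTC on Sep 20.
Add 7 hours and 25 minutes leg 1 → 12:30 PM UTC.
Add 7 hours and 13 minutes layover in Karachi → 7:43 PM UTC.
Add 6 hours 15 minutes leg 2 → 1:58 AM UTC (Sep 21).
Add 3 hours 42 minutes layover in Marquesas → 5:40 AM UTC.
Add 14 hours 48 minutes leg 3 → 8:28 PM UTC.
Port Anselm is UTC+11:00, so local arrival = 8:28 PM + 11:00 = 7:28 AM on Sep 22.

7:28 AM on September 22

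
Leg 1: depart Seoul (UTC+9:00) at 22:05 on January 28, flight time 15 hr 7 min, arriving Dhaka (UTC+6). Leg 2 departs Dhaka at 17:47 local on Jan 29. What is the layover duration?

Convert departure to UTC: 22:05 − 9:00 = 13:05 UTC on Jan 28.
Add 15 hours and 7 minutes flight time → 04:12 UTC (Jan 29).
Dhaka is UTC+6:00, so local arrival = 04:12 + 6:00 = 10:12 on Jan 29.
Layover = 17:47 − 10:12 = 7 hours 35 minutes.

7 hours 35 minutes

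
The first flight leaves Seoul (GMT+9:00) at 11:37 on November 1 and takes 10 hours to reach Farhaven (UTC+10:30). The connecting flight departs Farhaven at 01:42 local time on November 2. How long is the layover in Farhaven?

2 hours 35 minutes

Convert departure to UTC: 11:37 − 9:00 = 02:37 UTC on Nov 1.
Add 10 hours flight time → 12:37 UTC.
Farhaven is UTC+10:30, so local arrival = 12:37 + 10:30 = 23:07 on Nov 1.
Layover = 01:42 − 23:07 (+1 day) = 2 hours 35 minutes.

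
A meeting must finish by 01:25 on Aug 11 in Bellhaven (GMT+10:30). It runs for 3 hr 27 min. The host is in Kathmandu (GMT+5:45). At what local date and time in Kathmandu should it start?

17:13 on August 10

Target end time in UTC: 01:25 − 10:30 = 14:55 on Aug 10.
Subtract 3 hours 27 minutes → start 11:28 UTC on Aug 10.
Kathmandu is UTC+5:45: 11:28 + 5:45 = 17:13 on Aug 10.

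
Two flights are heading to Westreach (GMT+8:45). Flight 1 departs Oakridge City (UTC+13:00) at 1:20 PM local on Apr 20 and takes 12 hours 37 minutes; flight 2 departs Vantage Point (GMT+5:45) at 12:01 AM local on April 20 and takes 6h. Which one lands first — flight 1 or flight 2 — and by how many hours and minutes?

Flight 1 in UTC: 1:20 PM − 13:00 = 12:20 AM on Apr 20.
+12 hours and 37 minutes → arrive 12:57 PM UTC on Apr 20.
Flight 2 in UTC: 12:01 AM − 5:45 = 6:16 PM on Apr 19.
+6 hours → arrive 12:16 AM UTC on Apr 20.
Flight 2 lands earlier by 12 hours 41 minutes.

the second, by 12 hours 41 minutes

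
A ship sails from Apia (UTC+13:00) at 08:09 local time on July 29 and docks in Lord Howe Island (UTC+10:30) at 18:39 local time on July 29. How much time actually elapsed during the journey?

Lord Howe Island is 2:30 behind Apia.
Clock-face elapsed time (ignoring zones) is 10 hours 30 minutes.
Actual elapsed = 10 hours 30 minutes + 2:30 = 13 hours.

13 hours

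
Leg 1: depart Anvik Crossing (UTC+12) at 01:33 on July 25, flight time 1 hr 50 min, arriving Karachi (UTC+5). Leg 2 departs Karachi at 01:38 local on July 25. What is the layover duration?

Convert departure to UTC: 01:33 − 12:00 = 13:33 UTC on Jul 24.
Add 1 hour and 50 minutes flight time → 15:23 UTC.
Karachi is UTC+5:00, so local arrival = 15:23 + 5:00 = 20:23 on Jul 24.
Layover = 01:38 − 20:23 (+1 day) = 5 hours 15 minutes.

5 hours 15 minutes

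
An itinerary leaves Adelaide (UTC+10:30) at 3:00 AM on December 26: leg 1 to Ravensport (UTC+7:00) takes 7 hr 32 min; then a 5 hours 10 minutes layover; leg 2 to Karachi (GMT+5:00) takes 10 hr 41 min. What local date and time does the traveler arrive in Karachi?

8:53 PM on Dec 26

Convert departure to UTC: 3:00 AM − 10:30 = 4:30 PM UTC on Dec 25.
Add 7 hours and 32 minutes leg 1 → 12:02 AM UTC (Dec 26).
Add 5 hours and 10 minutes layover in Ravensport → 5:12 AM UTC.
Add 10 hours and 41 minutes leg 2 → 3:53 PM UTC.
Karachi is UTC+5:00, so local arrival = 3:53 PM + 5:00 = 8:53 PM on Dec 26.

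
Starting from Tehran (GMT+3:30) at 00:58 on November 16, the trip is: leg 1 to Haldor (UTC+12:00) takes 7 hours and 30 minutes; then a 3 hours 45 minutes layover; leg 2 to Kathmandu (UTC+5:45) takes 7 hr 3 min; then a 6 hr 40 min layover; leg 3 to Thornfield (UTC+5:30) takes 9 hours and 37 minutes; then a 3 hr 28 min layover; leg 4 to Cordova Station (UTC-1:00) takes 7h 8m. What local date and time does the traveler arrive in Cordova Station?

Convert departure to UTC: 00:58 − 3:30 = 21:28 UTC on Nov 15.
Add 7 hours 30 minutes leg 1 → 04:58 UTC (Nov 16).
Add 3 hours 45 minutes layover in Haldor → 08:43 UTC.
Add 7 hours 3 minutes leg 2 → 15:46 UTC.
Add 6 hours 40 minutes layover in Kathmandu → 22:26 UTC.
Add 9 hours and 37 minutes leg 3 → 08:03 UTC (Nov 17).
Add 3 hours 28 minutes layover in Thornfield → 11:31 UTC.
Add 7 hours 8 minutes leg 4 → 18:39 UTC.
Cordova Station is UTC−1:00, so local arrival = 18:39 − 1:00 = 17:39 on Nov 17.

17:39 on Nov 17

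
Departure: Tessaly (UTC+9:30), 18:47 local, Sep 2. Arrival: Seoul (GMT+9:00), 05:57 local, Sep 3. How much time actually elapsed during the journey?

Departure in UTC: 18:47 − 9:30 = 09:17 on Sep 2.
Arrival in UTC: 05:57 − 9:00 = 20:57 on Sep 2.
Elapsed = 20:57 − 09:17 = 11 hours 40 minutes.

11 hours 40 minutes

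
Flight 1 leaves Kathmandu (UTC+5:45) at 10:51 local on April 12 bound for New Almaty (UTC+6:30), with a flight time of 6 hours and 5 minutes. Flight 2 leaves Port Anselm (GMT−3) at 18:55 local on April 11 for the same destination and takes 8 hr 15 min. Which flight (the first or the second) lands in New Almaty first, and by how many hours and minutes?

the second, by 5 hours 1 minute

Flight 1 in UTC: 10:51 − 5:45 = 05:06 on Apr 12.
+6 hours and 5 minutes → arrive 11:11 UTC on Apr 12.
Flight 2 in UTC: 18:55 + 3:00 = 21:55 on Apr 11.
+8 hours and 15 minutes → arrive 06:10 UTC on Apr 12.
Flight 2 lands earlier by 5 hours 1 minute.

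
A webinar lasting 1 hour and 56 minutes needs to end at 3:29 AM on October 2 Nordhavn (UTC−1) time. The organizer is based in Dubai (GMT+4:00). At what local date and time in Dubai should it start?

6:33 AM on October 2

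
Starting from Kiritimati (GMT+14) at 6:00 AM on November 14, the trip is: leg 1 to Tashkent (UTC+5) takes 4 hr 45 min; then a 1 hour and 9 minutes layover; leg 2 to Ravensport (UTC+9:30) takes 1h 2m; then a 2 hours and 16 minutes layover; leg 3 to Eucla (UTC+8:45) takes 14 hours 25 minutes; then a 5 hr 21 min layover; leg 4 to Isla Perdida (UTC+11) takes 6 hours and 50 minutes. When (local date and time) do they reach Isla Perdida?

2:48 PM on Nov 15

Convert departure to UTC: 6:00 AM − 14:00 = 4:00 PM UTC on Nov 13.
Add 4 hours and 45 minutes leg 1 → 8:45 PM UTC.
Add 1 hour 9 minutes layover in Tashkent → 9:54 PM UTC.
Add 1 hour and 2 minutes leg 2 → 10:56 PM UTC.
Add 2 hours and 16 minutes layover in Ravensport → 1:12 AM UTC (Nov 14).
Add 14 hours and 25 minutes leg 3 → 3:37 PM UTC.
Add 5 hours and 21 minutes layover in Eucla → 8:58 PM UTC.
Add 6 hours 50 minutes leg 4 → 3:48 AM UTC (Nov 15).
Isla Perdida is UTC+11:00, so local arrival = 3:48 AM + 11:00 = 2:48 PM on Nov 15.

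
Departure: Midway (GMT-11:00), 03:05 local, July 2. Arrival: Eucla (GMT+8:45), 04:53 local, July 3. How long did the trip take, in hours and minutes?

6 hours 3 minutes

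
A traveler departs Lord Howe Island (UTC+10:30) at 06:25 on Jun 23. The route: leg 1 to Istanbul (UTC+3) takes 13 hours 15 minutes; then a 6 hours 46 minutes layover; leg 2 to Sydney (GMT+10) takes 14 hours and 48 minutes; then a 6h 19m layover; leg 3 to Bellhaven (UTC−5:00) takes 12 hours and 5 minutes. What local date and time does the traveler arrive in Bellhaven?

Convert departure to UTC: 06:25 − 10:30 = 19:55 UTC on Jun 22.
Add 13 hours 15 minutes leg 1 → 09:10 UTC (Jun 23).
Add 6 hours and 46 minutes layover in Istanbul → 15:56 UTC.
Add 14 hours and 48 minutes leg 2 → 06:44 UTC (Jun 24).
Add 6 hours and 19 minutes layover in Sydney → 13:03 UTC.
Add 12 hours and 5 minutes leg 3 → 01:08 UTC (Jun 25).
Bellhaven is UTC−5:00, so local arrival = 01:08 − 5:00 = 20:08 on Jun 24.

20:08 on Jun 24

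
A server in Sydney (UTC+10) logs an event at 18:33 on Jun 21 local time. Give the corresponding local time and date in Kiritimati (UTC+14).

Kiritimati is 4:00 ahead of Sydney.
Shift by the zone difference: 18:33 + 4:00 = 22:33 on Jun 21 in Kiritimati.

22:33 on Jun 21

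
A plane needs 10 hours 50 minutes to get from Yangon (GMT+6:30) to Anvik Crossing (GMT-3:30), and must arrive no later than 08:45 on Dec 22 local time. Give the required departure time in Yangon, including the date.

07:55 on Dec 22

Target arrival in UTC: 08:45 + 3:30 = 12:15 on Dec 22.
Subtract 10 hours 50 minutes → departure 01:25 UTC on Dec 22.
Yangon is UTC+6:30: 01:25 + 6:30 = 07:55 on Dec 22.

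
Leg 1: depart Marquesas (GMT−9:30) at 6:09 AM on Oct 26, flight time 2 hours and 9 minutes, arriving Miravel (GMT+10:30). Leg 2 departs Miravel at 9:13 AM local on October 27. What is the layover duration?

Convert departure to UTC: 6:09 AM + 9:30 = 3:39 PM UTC on Oct 26.
Add 2 hours and 9 minutes flight time → 5:48 PM UTC.
Miravel is UTC+10:30, so local arrival = 5:48 PM + 10:30 = 4:18 AM on Oct 27.
Layover = 9:13 AM − 4:18 AM = 4 hours 55 minutes.

4 hours 55 minutes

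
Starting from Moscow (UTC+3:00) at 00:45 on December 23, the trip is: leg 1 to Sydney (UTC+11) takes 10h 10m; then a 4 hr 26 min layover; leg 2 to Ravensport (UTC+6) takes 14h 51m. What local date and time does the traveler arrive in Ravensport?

09:12 on December 24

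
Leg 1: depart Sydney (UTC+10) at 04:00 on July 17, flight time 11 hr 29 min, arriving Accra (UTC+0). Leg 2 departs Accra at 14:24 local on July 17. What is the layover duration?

8 hours 55 minutes

Convert departure to UTC: 04:00 − 10:00 = 18:00 UTC on Jul 16.
Add 11 hours 29 minutes flight time → 05:29 UTC (Jul 17).
Accra is UTC+0, so local arrival is the same: 05:29 on Jul 17.
Layover = 14:24 − 05:29 = 8 hours 55 minutes.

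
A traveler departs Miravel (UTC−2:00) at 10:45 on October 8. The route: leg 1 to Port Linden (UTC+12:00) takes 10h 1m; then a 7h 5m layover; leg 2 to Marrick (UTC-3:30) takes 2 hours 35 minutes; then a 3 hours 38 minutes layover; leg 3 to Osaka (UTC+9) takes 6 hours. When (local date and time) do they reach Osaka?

03:04 on Oct 10

Convert departure to UTC: 10:45 + 2:00 = 12:45 UTC on Oct 8.
Add 10 hours 1 minute leg 1 → 22:46 UTC.
Add 7 hours 5 minutes layover in Port Linden → 05:51 UTC (Oct 9).
Add 2 hours and 35 minutes leg 2 → 08:26 UTC.
Add 3 hours and 38 minutes layover in Marrick → 12:04 UTC.
Add 6 hours leg 3 → 18:04 UTC.
Osaka is UTC+9:00, so local arrival = 18:04 + 9:00 = 03:04 on Oct 10.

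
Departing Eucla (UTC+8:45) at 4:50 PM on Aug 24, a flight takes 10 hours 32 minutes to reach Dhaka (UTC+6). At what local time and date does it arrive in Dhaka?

12:37 AM on August 25

Dhaka is 2:45 behind Eucla.
After 10 hours and 32 minutes it is 3:22 AM (Aug 25) in Eucla.
Shift by the zone difference: 3:22 AM − 2:45 = 12:37 AM on Aug 25 in Dhaka.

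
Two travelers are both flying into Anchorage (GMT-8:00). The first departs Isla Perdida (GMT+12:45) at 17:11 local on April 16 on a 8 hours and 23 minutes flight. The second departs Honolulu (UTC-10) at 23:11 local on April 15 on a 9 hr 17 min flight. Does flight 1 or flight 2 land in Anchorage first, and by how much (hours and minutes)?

the first, by 5 hours 39 minutes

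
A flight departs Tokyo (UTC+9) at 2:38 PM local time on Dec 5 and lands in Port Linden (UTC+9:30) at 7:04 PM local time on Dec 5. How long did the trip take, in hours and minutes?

Departure in UTC: 2:38 PM − 9:00 = 5:38 AM on Dec 5.
Arrival in UTC: 7:04 PM − 9:30 = 9:34 AM on Dec 5.
Elapsed = 9:34 AM − 5:38 AM = 3 hours 56 minutes.

3 hours 56 minutes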